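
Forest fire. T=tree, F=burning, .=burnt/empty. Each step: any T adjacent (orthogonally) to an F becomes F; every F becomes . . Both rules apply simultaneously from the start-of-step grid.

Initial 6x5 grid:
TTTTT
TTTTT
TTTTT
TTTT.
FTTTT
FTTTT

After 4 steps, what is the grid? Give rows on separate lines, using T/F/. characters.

Step 1: 3 trees catch fire, 2 burn out
  TTTTT
  TTTTT
  TTTTT
  FTTT.
  .FTTT
  .FTTT
Step 2: 4 trees catch fire, 3 burn out
  TTTTT
  TTTTT
  FTTTT
  .FTT.
  ..FTT
  ..FTT
Step 3: 5 trees catch fire, 4 burn out
  TTTTT
  FTTTT
  .FTTT
  ..FT.
  ...FT
  ...FT
Step 4: 6 trees catch fire, 5 burn out
  FTTTT
  .FTTT
  ..FTT
  ...F.
  ....F
  ....F

FTTTT
.FTTT
..FTT
...F.
....F
....F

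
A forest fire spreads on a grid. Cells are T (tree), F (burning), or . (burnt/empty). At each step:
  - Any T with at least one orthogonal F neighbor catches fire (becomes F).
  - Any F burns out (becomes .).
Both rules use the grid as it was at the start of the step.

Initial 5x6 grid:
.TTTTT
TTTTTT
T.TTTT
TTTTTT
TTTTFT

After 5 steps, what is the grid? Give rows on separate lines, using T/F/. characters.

Step 1: 3 trees catch fire, 1 burn out
  .TTTTT
  TTTTTT
  T.TTTT
  TTTTFT
  TTTF.F
Step 2: 4 trees catch fire, 3 burn out
  .TTTTT
  TTTTTT
  T.TTFT
  TTTF.F
  TTF...
Step 3: 5 trees catch fire, 4 burn out
  .TTTTT
  TTTTFT
  T.TF.F
  TTF...
  TF....
Step 4: 6 trees catch fire, 5 burn out
  .TTTFT
  TTTF.F
  T.F...
  TF....
  F.....
Step 5: 4 trees catch fire, 6 burn out
  .TTF.F
  TTF...
  T.....
  F.....
  ......

.TTF.F
TTF...
T.....
F.....
......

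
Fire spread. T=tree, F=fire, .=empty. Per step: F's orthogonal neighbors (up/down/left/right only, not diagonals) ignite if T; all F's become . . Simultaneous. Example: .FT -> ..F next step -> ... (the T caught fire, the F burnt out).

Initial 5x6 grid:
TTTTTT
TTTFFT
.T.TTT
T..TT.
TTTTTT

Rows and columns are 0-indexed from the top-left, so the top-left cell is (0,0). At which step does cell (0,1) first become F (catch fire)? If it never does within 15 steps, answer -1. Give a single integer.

Step 1: cell (0,1)='T' (+6 fires, +2 burnt)
Step 2: cell (0,1)='T' (+6 fires, +6 burnt)
Step 3: cell (0,1)='F' (+5 fires, +6 burnt)
  -> target ignites at step 3
Step 4: cell (0,1)='.' (+3 fires, +5 burnt)
Step 5: cell (0,1)='.' (+1 fires, +3 burnt)
Step 6: cell (0,1)='.' (+1 fires, +1 burnt)
Step 7: cell (0,1)='.' (+1 fires, +1 burnt)
Step 8: cell (0,1)='.' (+0 fires, +1 burnt)
  fire out at step 8

3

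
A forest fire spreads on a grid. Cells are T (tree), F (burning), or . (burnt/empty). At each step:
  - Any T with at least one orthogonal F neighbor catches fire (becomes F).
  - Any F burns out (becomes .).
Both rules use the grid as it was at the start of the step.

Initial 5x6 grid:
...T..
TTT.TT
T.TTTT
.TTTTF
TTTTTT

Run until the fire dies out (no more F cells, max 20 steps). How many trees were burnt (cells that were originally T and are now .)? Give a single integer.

Answer: 20

Derivation:
Step 1: +3 fires, +1 burnt (F count now 3)
Step 2: +4 fires, +3 burnt (F count now 4)
Step 3: +4 fires, +4 burnt (F count now 4)
Step 4: +3 fires, +4 burnt (F count now 3)
Step 5: +2 fires, +3 burnt (F count now 2)
Step 6: +2 fires, +2 burnt (F count now 2)
Step 7: +1 fires, +2 burnt (F count now 1)
Step 8: +1 fires, +1 burnt (F count now 1)
Step 9: +0 fires, +1 burnt (F count now 0)
Fire out after step 9
Initially T: 21, now '.': 29
Total burnt (originally-T cells now '.'): 20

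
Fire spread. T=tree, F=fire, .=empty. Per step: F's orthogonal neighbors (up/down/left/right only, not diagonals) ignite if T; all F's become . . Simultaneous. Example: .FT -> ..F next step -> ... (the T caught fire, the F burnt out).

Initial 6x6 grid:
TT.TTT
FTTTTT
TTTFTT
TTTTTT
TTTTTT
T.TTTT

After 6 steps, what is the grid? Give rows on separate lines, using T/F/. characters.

Step 1: 7 trees catch fire, 2 burn out
  FT.TTT
  .FTFTT
  FTF.FT
  TTTFTT
  TTTTTT
  T.TTTT
Step 2: 10 trees catch fire, 7 burn out
  .F.FTT
  ..F.FT
  .F...F
  FTF.FT
  TTTFTT
  T.TTTT
Step 3: 8 trees catch fire, 10 burn out
  ....FT
  .....F
  ......
  .F...F
  FTF.FT
  T.TFTT
Step 4: 6 trees catch fire, 8 burn out
  .....F
  ......
  ......
  ......
  .F...F
  F.F.FT
Step 5: 1 trees catch fire, 6 burn out
  ......
  ......
  ......
  ......
  ......
  .....F
Step 6: 0 trees catch fire, 1 burn out
  ......
  ......
  ......
  ......
  ......
  ......

......
......
......
......
......
......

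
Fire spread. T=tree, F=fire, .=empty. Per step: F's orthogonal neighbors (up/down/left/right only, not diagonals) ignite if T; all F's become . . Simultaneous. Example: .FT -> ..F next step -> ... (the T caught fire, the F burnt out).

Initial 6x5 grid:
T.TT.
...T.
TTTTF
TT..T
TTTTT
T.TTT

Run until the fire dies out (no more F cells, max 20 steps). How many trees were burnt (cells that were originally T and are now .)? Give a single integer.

Step 1: +2 fires, +1 burnt (F count now 2)
Step 2: +3 fires, +2 burnt (F count now 3)
Step 3: +4 fires, +3 burnt (F count now 4)
Step 4: +5 fires, +4 burnt (F count now 5)
Step 5: +3 fires, +5 burnt (F count now 3)
Step 6: +1 fires, +3 burnt (F count now 1)
Step 7: +1 fires, +1 burnt (F count now 1)
Step 8: +0 fires, +1 burnt (F count now 0)
Fire out after step 8
Initially T: 20, now '.': 29
Total burnt (originally-T cells now '.'): 19

Answer: 19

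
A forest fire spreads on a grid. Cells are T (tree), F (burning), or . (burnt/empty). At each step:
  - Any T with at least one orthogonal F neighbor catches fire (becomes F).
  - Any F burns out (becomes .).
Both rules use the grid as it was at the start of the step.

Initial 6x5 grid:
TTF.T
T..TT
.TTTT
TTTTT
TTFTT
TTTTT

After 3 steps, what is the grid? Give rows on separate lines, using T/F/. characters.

Step 1: 5 trees catch fire, 2 burn out
  TF..T
  T..TT
  .TTTT
  TTFTT
  TF.FT
  TTFTT
Step 2: 8 trees catch fire, 5 burn out
  F...T
  T..TT
  .TFTT
  TF.FT
  F...F
  TF.FT
Step 3: 7 trees catch fire, 8 burn out
  ....T
  F..TT
  .F.FT
  F...F
  .....
  F...F

....T
F..TT
.F.FT
F...F
.....
F...F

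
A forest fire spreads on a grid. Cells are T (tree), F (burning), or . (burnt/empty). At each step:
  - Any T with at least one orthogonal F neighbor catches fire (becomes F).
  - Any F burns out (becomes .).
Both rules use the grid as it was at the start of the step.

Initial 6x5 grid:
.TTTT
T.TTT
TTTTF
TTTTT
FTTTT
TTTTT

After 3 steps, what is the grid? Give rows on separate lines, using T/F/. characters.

Step 1: 6 trees catch fire, 2 burn out
  .TTTT
  T.TTF
  TTTF.
  FTTTF
  .FTTT
  FTTTT
Step 2: 9 trees catch fire, 6 burn out
  .TTTF
  T.TF.
  FTF..
  .FTF.
  ..FTF
  .FTTT
Step 3: 8 trees catch fire, 9 burn out
  .TTF.
  F.F..
  .F...
  ..F..
  ...F.
  ..FTF

.TTF.
F.F..
.F...
..F..
...F.
..FTF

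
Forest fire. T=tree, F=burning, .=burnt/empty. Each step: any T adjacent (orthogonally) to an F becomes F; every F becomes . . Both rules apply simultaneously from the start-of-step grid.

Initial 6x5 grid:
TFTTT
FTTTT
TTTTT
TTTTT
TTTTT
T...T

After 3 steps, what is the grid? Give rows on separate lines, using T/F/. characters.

Step 1: 4 trees catch fire, 2 burn out
  F.FTT
  .FTTT
  FTTTT
  TTTTT
  TTTTT
  T...T
Step 2: 4 trees catch fire, 4 burn out
  ...FT
  ..FTT
  .FTTT
  FTTTT
  TTTTT
  T...T
Step 3: 5 trees catch fire, 4 burn out
  ....F
  ...FT
  ..FTT
  .FTTT
  FTTTT
  T...T

....F
...FT
..FTT
.FTTT
FTTTT
T...T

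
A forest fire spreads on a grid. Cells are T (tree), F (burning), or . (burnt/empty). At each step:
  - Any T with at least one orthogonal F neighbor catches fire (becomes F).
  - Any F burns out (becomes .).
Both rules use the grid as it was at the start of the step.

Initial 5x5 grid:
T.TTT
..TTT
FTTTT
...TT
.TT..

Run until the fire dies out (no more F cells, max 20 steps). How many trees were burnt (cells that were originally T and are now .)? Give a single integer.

Step 1: +1 fires, +1 burnt (F count now 1)
Step 2: +1 fires, +1 burnt (F count now 1)
Step 3: +2 fires, +1 burnt (F count now 2)
Step 4: +4 fires, +2 burnt (F count now 4)
Step 5: +3 fires, +4 burnt (F count now 3)
Step 6: +1 fires, +3 burnt (F count now 1)
Step 7: +0 fires, +1 burnt (F count now 0)
Fire out after step 7
Initially T: 15, now '.': 22
Total burnt (originally-T cells now '.'): 12

Answer: 12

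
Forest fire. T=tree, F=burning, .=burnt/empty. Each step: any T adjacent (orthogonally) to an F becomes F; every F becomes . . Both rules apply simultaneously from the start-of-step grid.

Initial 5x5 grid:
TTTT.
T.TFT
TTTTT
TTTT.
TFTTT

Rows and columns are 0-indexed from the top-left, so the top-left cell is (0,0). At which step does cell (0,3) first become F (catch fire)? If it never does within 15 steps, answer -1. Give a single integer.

Step 1: cell (0,3)='F' (+7 fires, +2 burnt)
  -> target ignites at step 1
Step 2: cell (0,3)='.' (+8 fires, +7 burnt)
Step 3: cell (0,3)='.' (+3 fires, +8 burnt)
Step 4: cell (0,3)='.' (+2 fires, +3 burnt)
Step 5: cell (0,3)='.' (+0 fires, +2 burnt)
  fire out at step 5

1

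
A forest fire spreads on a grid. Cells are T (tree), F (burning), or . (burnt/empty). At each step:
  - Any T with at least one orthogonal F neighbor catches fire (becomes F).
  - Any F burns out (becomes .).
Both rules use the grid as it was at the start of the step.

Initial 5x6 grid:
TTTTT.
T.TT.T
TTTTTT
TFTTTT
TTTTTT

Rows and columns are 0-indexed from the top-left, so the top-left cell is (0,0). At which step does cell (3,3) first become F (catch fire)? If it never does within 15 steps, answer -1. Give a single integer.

Step 1: cell (3,3)='T' (+4 fires, +1 burnt)
Step 2: cell (3,3)='F' (+5 fires, +4 burnt)
  -> target ignites at step 2
Step 3: cell (3,3)='.' (+5 fires, +5 burnt)
Step 4: cell (3,3)='.' (+6 fires, +5 burnt)
Step 5: cell (3,3)='.' (+4 fires, +6 burnt)
Step 6: cell (3,3)='.' (+2 fires, +4 burnt)
Step 7: cell (3,3)='.' (+0 fires, +2 burnt)
  fire out at step 7

2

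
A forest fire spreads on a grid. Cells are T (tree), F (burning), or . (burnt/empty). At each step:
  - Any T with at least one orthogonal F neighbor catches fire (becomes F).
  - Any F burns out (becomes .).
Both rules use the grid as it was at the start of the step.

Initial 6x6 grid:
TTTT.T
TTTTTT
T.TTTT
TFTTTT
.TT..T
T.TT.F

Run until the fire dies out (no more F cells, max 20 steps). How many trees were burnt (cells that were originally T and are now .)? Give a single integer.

Answer: 26

Derivation:
Step 1: +4 fires, +2 burnt (F count now 4)
Step 2: +5 fires, +4 burnt (F count now 5)
Step 3: +6 fires, +5 burnt (F count now 6)
Step 4: +7 fires, +6 burnt (F count now 7)
Step 5: +4 fires, +7 burnt (F count now 4)
Step 6: +0 fires, +4 burnt (F count now 0)
Fire out after step 6
Initially T: 27, now '.': 35
Total burnt (originally-T cells now '.'): 26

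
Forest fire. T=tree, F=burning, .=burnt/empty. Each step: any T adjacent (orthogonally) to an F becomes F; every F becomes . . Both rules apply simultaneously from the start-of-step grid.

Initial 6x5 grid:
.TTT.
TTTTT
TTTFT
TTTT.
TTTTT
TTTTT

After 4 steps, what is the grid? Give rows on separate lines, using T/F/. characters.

Step 1: 4 trees catch fire, 1 burn out
  .TTT.
  TTTFT
  TTF.F
  TTTF.
  TTTTT
  TTTTT
Step 2: 6 trees catch fire, 4 burn out
  .TTF.
  TTF.F
  TF...
  TTF..
  TTTFT
  TTTTT
Step 3: 7 trees catch fire, 6 burn out
  .TF..
  TF...
  F....
  TF...
  TTF.F
  TTTFT
Step 4: 6 trees catch fire, 7 burn out
  .F...
  F....
  .....
  F....
  TF...
  TTF.F

.F...
F....
.....
F....
TF...
TTF.F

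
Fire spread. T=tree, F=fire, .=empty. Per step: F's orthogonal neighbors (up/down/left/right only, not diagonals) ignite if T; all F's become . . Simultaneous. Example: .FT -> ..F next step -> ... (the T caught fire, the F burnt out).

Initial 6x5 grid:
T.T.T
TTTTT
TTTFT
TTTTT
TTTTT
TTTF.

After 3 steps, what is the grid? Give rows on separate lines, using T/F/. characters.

Step 1: 6 trees catch fire, 2 burn out
  T.T.T
  TTTFT
  TTF.F
  TTTFT
  TTTFT
  TTF..
Step 2: 8 trees catch fire, 6 burn out
  T.T.T
  TTF.F
  TF...
  TTF.F
  TTF.F
  TF...
Step 3: 7 trees catch fire, 8 burn out
  T.F.F
  TF...
  F....
  TF...
  TF...
  F....

T.F.F
TF...
F....
TF...
TF...
F....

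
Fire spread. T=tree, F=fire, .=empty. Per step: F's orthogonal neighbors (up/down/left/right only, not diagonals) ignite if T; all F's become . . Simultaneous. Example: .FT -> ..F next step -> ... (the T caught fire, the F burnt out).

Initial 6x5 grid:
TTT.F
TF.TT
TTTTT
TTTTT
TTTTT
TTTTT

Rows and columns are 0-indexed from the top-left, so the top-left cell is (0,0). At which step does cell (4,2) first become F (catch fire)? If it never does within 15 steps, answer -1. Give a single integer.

Step 1: cell (4,2)='T' (+4 fires, +2 burnt)
Step 2: cell (4,2)='T' (+7 fires, +4 burnt)
Step 3: cell (4,2)='T' (+5 fires, +7 burnt)
Step 4: cell (4,2)='F' (+5 fires, +5 burnt)
  -> target ignites at step 4
Step 5: cell (4,2)='.' (+4 fires, +5 burnt)
Step 6: cell (4,2)='.' (+1 fires, +4 burnt)
Step 7: cell (4,2)='.' (+0 fires, +1 burnt)
  fire out at step 7

4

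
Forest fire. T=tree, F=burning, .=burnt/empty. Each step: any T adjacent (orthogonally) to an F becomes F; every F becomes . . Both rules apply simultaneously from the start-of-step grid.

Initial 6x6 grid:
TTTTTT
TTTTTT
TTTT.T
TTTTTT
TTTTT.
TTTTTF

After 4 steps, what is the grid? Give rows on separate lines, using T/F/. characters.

Step 1: 1 trees catch fire, 1 burn out
  TTTTTT
  TTTTTT
  TTTT.T
  TTTTTT
  TTTTT.
  TTTTF.
Step 2: 2 trees catch fire, 1 burn out
  TTTTTT
  TTTTTT
  TTTT.T
  TTTTTT
  TTTTF.
  TTTF..
Step 3: 3 trees catch fire, 2 burn out
  TTTTTT
  TTTTTT
  TTTT.T
  TTTTFT
  TTTF..
  TTF...
Step 4: 4 trees catch fire, 3 burn out
  TTTTTT
  TTTTTT
  TTTT.T
  TTTF.F
  TTF...
  TF....

TTTTTT
TTTTTT
TTTT.T
TTTF.F
TTF...
TF....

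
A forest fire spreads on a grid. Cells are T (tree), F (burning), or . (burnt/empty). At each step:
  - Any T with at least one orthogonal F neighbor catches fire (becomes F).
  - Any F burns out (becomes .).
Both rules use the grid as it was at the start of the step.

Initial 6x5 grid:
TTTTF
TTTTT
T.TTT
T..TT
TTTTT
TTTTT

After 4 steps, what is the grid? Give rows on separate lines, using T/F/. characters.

Step 1: 2 trees catch fire, 1 burn out
  TTTF.
  TTTTF
  T.TTT
  T..TT
  TTTTT
  TTTTT
Step 2: 3 trees catch fire, 2 burn out
  TTF..
  TTTF.
  T.TTF
  T..TT
  TTTTT
  TTTTT
Step 3: 4 trees catch fire, 3 burn out
  TF...
  TTF..
  T.TF.
  T..TF
  TTTTT
  TTTTT
Step 4: 5 trees catch fire, 4 burn out
  F....
  TF...
  T.F..
  T..F.
  TTTTF
  TTTTT

F....
TF...
T.F..
T..F.
TTTTF
TTTTT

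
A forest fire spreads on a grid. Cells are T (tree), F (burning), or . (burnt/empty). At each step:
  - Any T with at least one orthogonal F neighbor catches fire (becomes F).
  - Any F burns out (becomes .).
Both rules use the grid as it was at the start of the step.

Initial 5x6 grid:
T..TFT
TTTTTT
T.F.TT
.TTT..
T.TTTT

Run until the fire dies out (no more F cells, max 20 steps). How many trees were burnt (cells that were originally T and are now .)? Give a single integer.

Answer: 19

Derivation:
Step 1: +5 fires, +2 burnt (F count now 5)
Step 2: +7 fires, +5 burnt (F count now 7)
Step 3: +3 fires, +7 burnt (F count now 3)
Step 4: +3 fires, +3 burnt (F count now 3)
Step 5: +1 fires, +3 burnt (F count now 1)
Step 6: +0 fires, +1 burnt (F count now 0)
Fire out after step 6
Initially T: 20, now '.': 29
Total burnt (originally-T cells now '.'): 19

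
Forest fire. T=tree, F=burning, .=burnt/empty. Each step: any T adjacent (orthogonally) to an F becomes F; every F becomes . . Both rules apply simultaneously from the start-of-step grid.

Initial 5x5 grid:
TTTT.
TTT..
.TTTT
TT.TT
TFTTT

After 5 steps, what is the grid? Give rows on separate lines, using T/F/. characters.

Step 1: 3 trees catch fire, 1 burn out
  TTTT.
  TTT..
  .TTTT
  TF.TT
  F.FTT
Step 2: 3 trees catch fire, 3 burn out
  TTTT.
  TTT..
  .FTTT
  F..TT
  ...FT
Step 3: 4 trees catch fire, 3 burn out
  TTTT.
  TFT..
  ..FTT
  ...FT
  ....F
Step 4: 5 trees catch fire, 4 burn out
  TFTT.
  F.F..
  ...FT
  ....F
  .....
Step 5: 3 trees catch fire, 5 burn out
  F.FT.
  .....
  ....F
  .....
  .....

F.FT.
.....
....F
.....
.....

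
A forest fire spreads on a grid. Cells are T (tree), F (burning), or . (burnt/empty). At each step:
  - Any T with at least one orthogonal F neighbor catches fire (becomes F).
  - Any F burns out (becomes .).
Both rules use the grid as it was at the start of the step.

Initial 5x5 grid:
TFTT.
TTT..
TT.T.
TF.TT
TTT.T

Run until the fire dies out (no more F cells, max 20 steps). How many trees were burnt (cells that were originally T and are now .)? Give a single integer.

Answer: 12

Derivation:
Step 1: +6 fires, +2 burnt (F count now 6)
Step 2: +6 fires, +6 burnt (F count now 6)
Step 3: +0 fires, +6 burnt (F count now 0)
Fire out after step 3
Initially T: 16, now '.': 21
Total burnt (originally-T cells now '.'): 12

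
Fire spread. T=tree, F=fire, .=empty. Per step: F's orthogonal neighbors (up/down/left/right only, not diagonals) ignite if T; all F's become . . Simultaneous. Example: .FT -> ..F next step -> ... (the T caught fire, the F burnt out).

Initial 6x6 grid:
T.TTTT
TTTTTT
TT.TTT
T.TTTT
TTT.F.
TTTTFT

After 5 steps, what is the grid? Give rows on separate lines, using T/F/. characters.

Step 1: 3 trees catch fire, 2 burn out
  T.TTTT
  TTTTTT
  TT.TTT
  T.TTFT
  TTT...
  TTTF.F
Step 2: 4 trees catch fire, 3 burn out
  T.TTTT
  TTTTTT
  TT.TFT
  T.TF.F
  TTT...
  TTF...
Step 3: 6 trees catch fire, 4 burn out
  T.TTTT
  TTTTFT
  TT.F.F
  T.F...
  TTF...
  TF....
Step 4: 5 trees catch fire, 6 burn out
  T.TTFT
  TTTF.F
  TT....
  T.....
  TF....
  F.....
Step 5: 4 trees catch fire, 5 burn out
  T.TF.F
  TTF...
  TT....
  T.....
  F.....
  ......

T.TF.F
TTF...
TT....
T.....
F.....
......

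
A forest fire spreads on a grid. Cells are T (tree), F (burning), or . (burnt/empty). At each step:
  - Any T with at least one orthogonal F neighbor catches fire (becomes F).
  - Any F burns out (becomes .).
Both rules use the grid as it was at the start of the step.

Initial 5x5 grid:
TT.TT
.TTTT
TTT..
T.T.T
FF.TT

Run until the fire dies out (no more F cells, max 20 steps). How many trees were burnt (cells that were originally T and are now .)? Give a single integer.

Step 1: +1 fires, +2 burnt (F count now 1)
Step 2: +1 fires, +1 burnt (F count now 1)
Step 3: +1 fires, +1 burnt (F count now 1)
Step 4: +2 fires, +1 burnt (F count now 2)
Step 5: +3 fires, +2 burnt (F count now 3)
Step 6: +2 fires, +3 burnt (F count now 2)
Step 7: +2 fires, +2 burnt (F count now 2)
Step 8: +1 fires, +2 burnt (F count now 1)
Step 9: +0 fires, +1 burnt (F count now 0)
Fire out after step 9
Initially T: 16, now '.': 22
Total burnt (originally-T cells now '.'): 13

Answer: 13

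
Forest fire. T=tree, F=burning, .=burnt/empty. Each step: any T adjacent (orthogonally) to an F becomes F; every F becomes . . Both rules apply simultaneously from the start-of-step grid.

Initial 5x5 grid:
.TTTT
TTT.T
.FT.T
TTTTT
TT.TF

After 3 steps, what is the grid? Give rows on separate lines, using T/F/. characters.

Step 1: 5 trees catch fire, 2 burn out
  .TTTT
  TFT.T
  ..F.T
  TFTTF
  TT.F.
Step 2: 8 trees catch fire, 5 burn out
  .FTTT
  F.F.T
  ....F
  F.FF.
  TF...
Step 3: 3 trees catch fire, 8 burn out
  ..FTT
  ....F
  .....
  .....
  F....

..FTT
....F
.....
.....
F....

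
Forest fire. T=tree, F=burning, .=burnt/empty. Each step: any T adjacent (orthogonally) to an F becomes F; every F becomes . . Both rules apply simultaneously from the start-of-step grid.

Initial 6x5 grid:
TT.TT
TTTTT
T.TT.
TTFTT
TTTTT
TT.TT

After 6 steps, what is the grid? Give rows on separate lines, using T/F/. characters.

Step 1: 4 trees catch fire, 1 burn out
  TT.TT
  TTTTT
  T.FT.
  TF.FT
  TTFTT
  TT.TT
Step 2: 6 trees catch fire, 4 burn out
  TT.TT
  TTFTT
  T..F.
  F...F
  TF.FT
  TT.TT
Step 3: 7 trees catch fire, 6 burn out
  TT.TT
  TF.FT
  F....
  .....
  F...F
  TF.FT
Step 4: 6 trees catch fire, 7 burn out
  TF.FT
  F...F
  .....
  .....
  .....
  F...F
Step 5: 2 trees catch fire, 6 burn out
  F...F
  .....
  .....
  .....
  .....
  .....
Step 6: 0 trees catch fire, 2 burn out
  .....
  .....
  .....
  .....
  .....
  .....

.....
.....
.....
.....
.....
.....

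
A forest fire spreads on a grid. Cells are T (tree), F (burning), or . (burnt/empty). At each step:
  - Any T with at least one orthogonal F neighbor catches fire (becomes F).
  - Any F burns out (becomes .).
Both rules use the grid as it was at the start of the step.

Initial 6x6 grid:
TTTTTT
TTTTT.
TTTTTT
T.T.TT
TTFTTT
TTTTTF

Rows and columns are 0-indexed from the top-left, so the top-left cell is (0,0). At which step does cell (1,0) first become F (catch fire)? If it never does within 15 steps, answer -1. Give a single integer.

Step 1: cell (1,0)='T' (+6 fires, +2 burnt)
Step 2: cell (1,0)='T' (+6 fires, +6 burnt)
Step 3: cell (1,0)='T' (+7 fires, +6 burnt)
Step 4: cell (1,0)='T' (+5 fires, +7 burnt)
Step 5: cell (1,0)='F' (+4 fires, +5 burnt)
  -> target ignites at step 5
Step 6: cell (1,0)='.' (+2 fires, +4 burnt)
Step 7: cell (1,0)='.' (+1 fires, +2 burnt)
Step 8: cell (1,0)='.' (+0 fires, +1 burnt)
  fire out at step 8

5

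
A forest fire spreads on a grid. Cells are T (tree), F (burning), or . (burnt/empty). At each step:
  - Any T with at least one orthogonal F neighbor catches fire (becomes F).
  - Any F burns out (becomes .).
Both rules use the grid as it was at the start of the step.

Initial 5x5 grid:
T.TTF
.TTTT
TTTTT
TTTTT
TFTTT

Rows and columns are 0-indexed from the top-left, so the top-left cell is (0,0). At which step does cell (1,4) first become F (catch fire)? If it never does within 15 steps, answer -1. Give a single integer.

Step 1: cell (1,4)='F' (+5 fires, +2 burnt)
  -> target ignites at step 1
Step 2: cell (1,4)='.' (+7 fires, +5 burnt)
Step 3: cell (1,4)='.' (+8 fires, +7 burnt)
Step 4: cell (1,4)='.' (+0 fires, +8 burnt)
  fire out at step 4

1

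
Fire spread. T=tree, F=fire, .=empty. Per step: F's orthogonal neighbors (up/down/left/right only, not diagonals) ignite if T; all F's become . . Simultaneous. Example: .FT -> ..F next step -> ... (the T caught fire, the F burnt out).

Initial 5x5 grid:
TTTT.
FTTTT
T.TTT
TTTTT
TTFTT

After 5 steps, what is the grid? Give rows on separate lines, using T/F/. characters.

Step 1: 6 trees catch fire, 2 burn out
  FTTT.
  .FTTT
  F.TTT
  TTFTT
  TF.FT
Step 2: 8 trees catch fire, 6 burn out
  .FTT.
  ..FTT
  ..FTT
  FF.FT
  F...F
Step 3: 4 trees catch fire, 8 burn out
  ..FT.
  ...FT
  ...FT
  ....F
  .....
Step 4: 3 trees catch fire, 4 burn out
  ...F.
  ....F
  ....F
  .....
  .....
Step 5: 0 trees catch fire, 3 burn out
  .....
  .....
  .....
  .....
  .....

.....
.....
.....
.....
.....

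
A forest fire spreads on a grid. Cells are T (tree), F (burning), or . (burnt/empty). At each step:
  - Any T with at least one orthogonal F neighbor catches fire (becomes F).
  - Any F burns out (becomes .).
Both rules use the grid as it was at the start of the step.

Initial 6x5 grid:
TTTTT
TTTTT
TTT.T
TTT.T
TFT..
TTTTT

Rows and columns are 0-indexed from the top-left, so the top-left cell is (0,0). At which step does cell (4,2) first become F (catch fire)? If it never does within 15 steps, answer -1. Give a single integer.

Step 1: cell (4,2)='F' (+4 fires, +1 burnt)
  -> target ignites at step 1
Step 2: cell (4,2)='.' (+5 fires, +4 burnt)
Step 3: cell (4,2)='.' (+4 fires, +5 burnt)
Step 4: cell (4,2)='.' (+4 fires, +4 burnt)
Step 5: cell (4,2)='.' (+3 fires, +4 burnt)
Step 6: cell (4,2)='.' (+2 fires, +3 burnt)
Step 7: cell (4,2)='.' (+2 fires, +2 burnt)
Step 8: cell (4,2)='.' (+1 fires, +2 burnt)
Step 9: cell (4,2)='.' (+0 fires, +1 burnt)
  fire out at step 9

1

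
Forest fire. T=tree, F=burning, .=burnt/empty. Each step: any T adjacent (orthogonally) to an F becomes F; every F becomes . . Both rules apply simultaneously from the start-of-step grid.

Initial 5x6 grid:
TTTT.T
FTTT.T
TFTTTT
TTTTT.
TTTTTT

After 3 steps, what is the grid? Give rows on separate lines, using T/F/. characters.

Step 1: 5 trees catch fire, 2 burn out
  FTTT.T
  .FTT.T
  F.FTTT
  TFTTT.
  TTTTTT
Step 2: 6 trees catch fire, 5 burn out
  .FTT.T
  ..FT.T
  ...FTT
  F.FTT.
  TFTTTT
Step 3: 6 trees catch fire, 6 burn out
  ..FT.T
  ...F.T
  ....FT
  ...FT.
  F.FTTT

..FT.T
...F.T
....FT
...FT.
F.FTTT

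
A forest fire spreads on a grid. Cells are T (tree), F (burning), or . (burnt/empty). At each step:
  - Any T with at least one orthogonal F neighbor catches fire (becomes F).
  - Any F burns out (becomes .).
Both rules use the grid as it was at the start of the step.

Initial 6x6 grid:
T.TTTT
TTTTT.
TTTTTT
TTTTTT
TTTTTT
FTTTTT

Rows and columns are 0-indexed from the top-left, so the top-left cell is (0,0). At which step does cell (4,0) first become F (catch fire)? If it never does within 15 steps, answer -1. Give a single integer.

Step 1: cell (4,0)='F' (+2 fires, +1 burnt)
  -> target ignites at step 1
Step 2: cell (4,0)='.' (+3 fires, +2 burnt)
Step 3: cell (4,0)='.' (+4 fires, +3 burnt)
Step 4: cell (4,0)='.' (+5 fires, +4 burnt)
Step 5: cell (4,0)='.' (+6 fires, +5 burnt)
Step 6: cell (4,0)='.' (+4 fires, +6 burnt)
Step 7: cell (4,0)='.' (+4 fires, +4 burnt)
Step 8: cell (4,0)='.' (+3 fires, +4 burnt)
Step 9: cell (4,0)='.' (+1 fires, +3 burnt)
Step 10: cell (4,0)='.' (+1 fires, +1 burnt)
Step 11: cell (4,0)='.' (+0 fires, +1 burnt)
  fire out at step 11

1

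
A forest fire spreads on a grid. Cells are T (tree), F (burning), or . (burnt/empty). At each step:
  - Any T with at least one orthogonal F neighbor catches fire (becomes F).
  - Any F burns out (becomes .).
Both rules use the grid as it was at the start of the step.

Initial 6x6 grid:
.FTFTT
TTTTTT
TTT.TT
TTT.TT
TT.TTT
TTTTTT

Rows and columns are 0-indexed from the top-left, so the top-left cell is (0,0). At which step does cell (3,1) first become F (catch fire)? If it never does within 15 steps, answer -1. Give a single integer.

Step 1: cell (3,1)='T' (+4 fires, +2 burnt)
Step 2: cell (3,1)='T' (+5 fires, +4 burnt)
Step 3: cell (3,1)='F' (+5 fires, +5 burnt)
  -> target ignites at step 3
Step 4: cell (3,1)='.' (+5 fires, +5 burnt)
Step 5: cell (3,1)='.' (+4 fires, +5 burnt)
Step 6: cell (3,1)='.' (+5 fires, +4 burnt)
Step 7: cell (3,1)='.' (+2 fires, +5 burnt)
Step 8: cell (3,1)='.' (+0 fires, +2 burnt)
  fire out at step 8

3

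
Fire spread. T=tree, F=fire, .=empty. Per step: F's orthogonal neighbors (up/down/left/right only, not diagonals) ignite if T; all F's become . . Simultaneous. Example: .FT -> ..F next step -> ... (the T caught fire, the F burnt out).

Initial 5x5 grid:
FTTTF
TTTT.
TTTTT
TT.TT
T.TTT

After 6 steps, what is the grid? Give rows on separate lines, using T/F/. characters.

Step 1: 3 trees catch fire, 2 burn out
  .FTF.
  FTTT.
  TTTTT
  TT.TT
  T.TTT
Step 2: 4 trees catch fire, 3 burn out
  ..F..
  .FTF.
  FTTTT
  TT.TT
  T.TTT
Step 3: 4 trees catch fire, 4 burn out
  .....
  ..F..
  .FTFT
  FT.TT
  T.TTT
Step 4: 5 trees catch fire, 4 burn out
  .....
  .....
  ..F.F
  .F.FT
  F.TTT
Step 5: 2 trees catch fire, 5 burn out
  .....
  .....
  .....
  ....F
  ..TFT
Step 6: 2 trees catch fire, 2 burn out
  .....
  .....
  .....
  .....
  ..F.F

.....
.....
.....
.....
..F.F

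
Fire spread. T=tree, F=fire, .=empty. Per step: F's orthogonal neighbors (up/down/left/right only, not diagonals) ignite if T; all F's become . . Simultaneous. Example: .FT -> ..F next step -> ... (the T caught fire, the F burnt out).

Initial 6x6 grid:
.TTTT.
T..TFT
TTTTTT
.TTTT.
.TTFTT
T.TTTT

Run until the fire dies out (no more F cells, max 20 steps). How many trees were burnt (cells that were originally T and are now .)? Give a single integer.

Step 1: +8 fires, +2 burnt (F count now 8)
Step 2: +9 fires, +8 burnt (F count now 9)
Step 3: +4 fires, +9 burnt (F count now 4)
Step 4: +2 fires, +4 burnt (F count now 2)
Step 5: +1 fires, +2 burnt (F count now 1)
Step 6: +1 fires, +1 burnt (F count now 1)
Step 7: +0 fires, +1 burnt (F count now 0)
Fire out after step 7
Initially T: 26, now '.': 35
Total burnt (originally-T cells now '.'): 25

Answer: 25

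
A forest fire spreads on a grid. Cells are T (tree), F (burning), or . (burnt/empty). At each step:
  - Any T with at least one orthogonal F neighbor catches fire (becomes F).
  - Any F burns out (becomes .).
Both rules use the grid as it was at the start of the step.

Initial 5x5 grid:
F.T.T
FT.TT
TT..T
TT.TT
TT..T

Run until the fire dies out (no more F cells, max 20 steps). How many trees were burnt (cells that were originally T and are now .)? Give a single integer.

Step 1: +2 fires, +2 burnt (F count now 2)
Step 2: +2 fires, +2 burnt (F count now 2)
Step 3: +2 fires, +2 burnt (F count now 2)
Step 4: +1 fires, +2 burnt (F count now 1)
Step 5: +0 fires, +1 burnt (F count now 0)
Fire out after step 5
Initially T: 15, now '.': 17
Total burnt (originally-T cells now '.'): 7

Answer: 7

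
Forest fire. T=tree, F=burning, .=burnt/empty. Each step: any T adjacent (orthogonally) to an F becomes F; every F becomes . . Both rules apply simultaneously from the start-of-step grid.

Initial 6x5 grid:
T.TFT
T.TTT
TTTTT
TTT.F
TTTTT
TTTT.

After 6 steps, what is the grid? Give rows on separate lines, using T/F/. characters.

Step 1: 5 trees catch fire, 2 burn out
  T.F.F
  T.TFT
  TTTTF
  TTT..
  TTTTF
  TTTT.
Step 2: 4 trees catch fire, 5 burn out
  T....
  T.F.F
  TTTF.
  TTT..
  TTTF.
  TTTT.
Step 3: 3 trees catch fire, 4 burn out
  T....
  T....
  TTF..
  TTT..
  TTF..
  TTTF.
Step 4: 4 trees catch fire, 3 burn out
  T....
  T....
  TF...
  TTF..
  TF...
  TTF..
Step 5: 4 trees catch fire, 4 burn out
  T....
  T....
  F....
  TF...
  F....
  TF...
Step 6: 3 trees catch fire, 4 burn out
  T....
  F....
  .....
  F....
  .....
  F....

T....
F....
.....
F....
.....
F....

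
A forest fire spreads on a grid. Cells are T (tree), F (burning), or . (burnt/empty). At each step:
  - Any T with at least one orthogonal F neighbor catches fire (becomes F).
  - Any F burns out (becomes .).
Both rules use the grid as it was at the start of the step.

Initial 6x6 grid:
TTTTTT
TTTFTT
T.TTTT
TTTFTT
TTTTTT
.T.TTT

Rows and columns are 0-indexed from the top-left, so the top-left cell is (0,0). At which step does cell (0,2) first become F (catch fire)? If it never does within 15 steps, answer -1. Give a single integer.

Step 1: cell (0,2)='T' (+7 fires, +2 burnt)
Step 2: cell (0,2)='F' (+11 fires, +7 burnt)
  -> target ignites at step 2
Step 3: cell (0,2)='.' (+8 fires, +11 burnt)
Step 4: cell (0,2)='.' (+5 fires, +8 burnt)
Step 5: cell (0,2)='.' (+0 fires, +5 burnt)
  fire out at step 5

2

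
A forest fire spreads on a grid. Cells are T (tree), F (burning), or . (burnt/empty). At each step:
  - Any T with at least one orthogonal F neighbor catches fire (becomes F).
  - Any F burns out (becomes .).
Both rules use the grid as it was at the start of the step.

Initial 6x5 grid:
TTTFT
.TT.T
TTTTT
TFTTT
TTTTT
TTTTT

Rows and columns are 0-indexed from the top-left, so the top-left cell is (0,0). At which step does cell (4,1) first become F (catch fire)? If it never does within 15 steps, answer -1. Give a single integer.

Step 1: cell (4,1)='F' (+6 fires, +2 burnt)
  -> target ignites at step 1
Step 2: cell (4,1)='.' (+10 fires, +6 burnt)
Step 3: cell (4,1)='.' (+7 fires, +10 burnt)
Step 4: cell (4,1)='.' (+2 fires, +7 burnt)
Step 5: cell (4,1)='.' (+1 fires, +2 burnt)
Step 6: cell (4,1)='.' (+0 fires, +1 burnt)
  fire out at step 6

1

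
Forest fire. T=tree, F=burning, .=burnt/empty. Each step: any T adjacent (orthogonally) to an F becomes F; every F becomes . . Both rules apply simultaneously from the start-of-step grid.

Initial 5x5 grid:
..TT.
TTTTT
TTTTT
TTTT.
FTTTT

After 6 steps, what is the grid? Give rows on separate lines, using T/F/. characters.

Step 1: 2 trees catch fire, 1 burn out
  ..TT.
  TTTTT
  TTTTT
  FTTT.
  .FTTT
Step 2: 3 trees catch fire, 2 burn out
  ..TT.
  TTTTT
  FTTTT
  .FTT.
  ..FTT
Step 3: 4 trees catch fire, 3 burn out
  ..TT.
  FTTTT
  .FTTT
  ..FT.
  ...FT
Step 4: 4 trees catch fire, 4 burn out
  ..TT.
  .FTTT
  ..FTT
  ...F.
  ....F
Step 5: 2 trees catch fire, 4 burn out
  ..TT.
  ..FTT
  ...FT
  .....
  .....
Step 6: 3 trees catch fire, 2 burn out
  ..FT.
  ...FT
  ....F
  .....
  .....

..FT.
...FT
....F
.....
.....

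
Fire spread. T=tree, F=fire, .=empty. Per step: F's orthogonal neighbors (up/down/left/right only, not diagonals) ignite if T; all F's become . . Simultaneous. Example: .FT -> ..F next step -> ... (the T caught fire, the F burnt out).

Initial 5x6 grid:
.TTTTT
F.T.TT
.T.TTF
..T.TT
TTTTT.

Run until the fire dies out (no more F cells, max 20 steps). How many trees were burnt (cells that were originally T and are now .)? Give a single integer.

Step 1: +3 fires, +2 burnt (F count now 3)
Step 2: +4 fires, +3 burnt (F count now 4)
Step 3: +2 fires, +4 burnt (F count now 2)
Step 4: +2 fires, +2 burnt (F count now 2)
Step 5: +2 fires, +2 burnt (F count now 2)
Step 6: +4 fires, +2 burnt (F count now 4)
Step 7: +1 fires, +4 burnt (F count now 1)
Step 8: +0 fires, +1 burnt (F count now 0)
Fire out after step 8
Initially T: 19, now '.': 29
Total burnt (originally-T cells now '.'): 18

Answer: 18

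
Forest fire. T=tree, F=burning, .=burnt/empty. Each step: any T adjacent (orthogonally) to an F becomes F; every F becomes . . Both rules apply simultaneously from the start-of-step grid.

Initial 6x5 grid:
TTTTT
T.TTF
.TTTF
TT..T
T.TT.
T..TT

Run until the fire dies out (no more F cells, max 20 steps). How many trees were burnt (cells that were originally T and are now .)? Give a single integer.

Step 1: +4 fires, +2 burnt (F count now 4)
Step 2: +3 fires, +4 burnt (F count now 3)
Step 3: +2 fires, +3 burnt (F count now 2)
Step 4: +2 fires, +2 burnt (F count now 2)
Step 5: +2 fires, +2 burnt (F count now 2)
Step 6: +2 fires, +2 burnt (F count now 2)
Step 7: +1 fires, +2 burnt (F count now 1)
Step 8: +0 fires, +1 burnt (F count now 0)
Fire out after step 8
Initially T: 20, now '.': 26
Total burnt (originally-T cells now '.'): 16

Answer: 16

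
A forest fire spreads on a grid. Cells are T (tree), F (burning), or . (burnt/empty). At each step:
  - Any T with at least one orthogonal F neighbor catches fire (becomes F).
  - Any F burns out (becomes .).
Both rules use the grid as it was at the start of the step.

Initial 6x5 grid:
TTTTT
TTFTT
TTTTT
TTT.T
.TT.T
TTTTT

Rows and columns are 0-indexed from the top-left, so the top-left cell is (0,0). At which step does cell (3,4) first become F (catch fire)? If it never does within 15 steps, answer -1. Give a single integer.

Step 1: cell (3,4)='T' (+4 fires, +1 burnt)
Step 2: cell (3,4)='T' (+7 fires, +4 burnt)
Step 3: cell (3,4)='T' (+6 fires, +7 burnt)
Step 4: cell (3,4)='F' (+4 fires, +6 burnt)
  -> target ignites at step 4
Step 5: cell (3,4)='.' (+3 fires, +4 burnt)
Step 6: cell (3,4)='.' (+2 fires, +3 burnt)
Step 7: cell (3,4)='.' (+0 fires, +2 burnt)
  fire out at step 7

4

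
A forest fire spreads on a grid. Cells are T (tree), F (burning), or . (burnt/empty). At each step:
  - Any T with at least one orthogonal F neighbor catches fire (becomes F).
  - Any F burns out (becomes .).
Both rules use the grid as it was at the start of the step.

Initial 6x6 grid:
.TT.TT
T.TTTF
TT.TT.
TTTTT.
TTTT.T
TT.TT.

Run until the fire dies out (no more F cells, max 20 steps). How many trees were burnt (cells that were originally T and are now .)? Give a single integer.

Answer: 25

Derivation:
Step 1: +2 fires, +1 burnt (F count now 2)
Step 2: +3 fires, +2 burnt (F count now 3)
Step 3: +3 fires, +3 burnt (F count now 3)
Step 4: +2 fires, +3 burnt (F count now 2)
Step 5: +3 fires, +2 burnt (F count now 3)
Step 6: +3 fires, +3 burnt (F count now 3)
Step 7: +4 fires, +3 burnt (F count now 4)
Step 8: +3 fires, +4 burnt (F count now 3)
Step 9: +2 fires, +3 burnt (F count now 2)
Step 10: +0 fires, +2 burnt (F count now 0)
Fire out after step 10
Initially T: 26, now '.': 35
Total burnt (originally-T cells now '.'): 25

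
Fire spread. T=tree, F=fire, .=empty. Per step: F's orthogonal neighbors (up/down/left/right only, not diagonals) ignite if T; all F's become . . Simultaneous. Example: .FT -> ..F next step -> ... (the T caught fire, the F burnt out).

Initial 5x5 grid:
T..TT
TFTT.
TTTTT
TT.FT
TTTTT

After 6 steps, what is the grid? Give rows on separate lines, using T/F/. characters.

Step 1: 6 trees catch fire, 2 burn out
  T..TT
  F.FT.
  TFTFT
  TT..F
  TTTFT
Step 2: 8 trees catch fire, 6 burn out
  F..TT
  ...F.
  F.F.F
  TF...
  TTF.F
Step 3: 3 trees catch fire, 8 burn out
  ...FT
  .....
  .....
  F....
  TF...
Step 4: 2 trees catch fire, 3 burn out
  ....F
  .....
  .....
  .....
  F....
Step 5: 0 trees catch fire, 2 burn out
  .....
  .....
  .....
  .....
  .....
Step 6: 0 trees catch fire, 0 burn out
  .....
  .....
  .....
  .....
  .....

.....
.....
.....
.....
.....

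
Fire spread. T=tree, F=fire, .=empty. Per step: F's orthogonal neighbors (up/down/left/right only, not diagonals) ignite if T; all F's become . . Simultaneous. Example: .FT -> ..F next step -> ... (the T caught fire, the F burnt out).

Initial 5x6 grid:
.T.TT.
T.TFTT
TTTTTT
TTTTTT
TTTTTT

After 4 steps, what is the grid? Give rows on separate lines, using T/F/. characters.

Step 1: 4 trees catch fire, 1 burn out
  .T.FT.
  T.F.FT
  TTTFTT
  TTTTTT
  TTTTTT
Step 2: 5 trees catch fire, 4 burn out
  .T..F.
  T....F
  TTF.FT
  TTTFTT
  TTTTTT
Step 3: 5 trees catch fire, 5 burn out
  .T....
  T.....
  TF...F
  TTF.FT
  TTTFTT
Step 4: 5 trees catch fire, 5 burn out
  .T....
  T.....
  F.....
  TF...F
  TTF.FT

.T....
T.....
F.....
TF...F
TTF.FT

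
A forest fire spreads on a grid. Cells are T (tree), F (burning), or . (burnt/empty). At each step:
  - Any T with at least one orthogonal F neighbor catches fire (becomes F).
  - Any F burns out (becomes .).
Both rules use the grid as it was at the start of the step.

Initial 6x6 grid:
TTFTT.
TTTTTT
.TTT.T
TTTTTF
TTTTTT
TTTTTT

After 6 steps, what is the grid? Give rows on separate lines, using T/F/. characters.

Step 1: 6 trees catch fire, 2 burn out
  TF.FT.
  TTFTTT
  .TTT.F
  TTTTF.
  TTTTTF
  TTTTTT
Step 2: 9 trees catch fire, 6 burn out
  F...F.
  TF.FTF
  .TFT..
  TTTF..
  TTTTF.
  TTTTTF
Step 3: 7 trees catch fire, 9 burn out
  ......
  F...F.
  .F.F..
  TTF...
  TTTF..
  TTTTF.
Step 4: 3 trees catch fire, 7 burn out
  ......
  ......
  ......
  TF....
  TTF...
  TTTF..
Step 5: 3 trees catch fire, 3 burn out
  ......
  ......
  ......
  F.....
  TF....
  TTF...
Step 6: 2 trees catch fire, 3 burn out
  ......
  ......
  ......
  ......
  F.....
  TF....

......
......
......
......
F.....
TF....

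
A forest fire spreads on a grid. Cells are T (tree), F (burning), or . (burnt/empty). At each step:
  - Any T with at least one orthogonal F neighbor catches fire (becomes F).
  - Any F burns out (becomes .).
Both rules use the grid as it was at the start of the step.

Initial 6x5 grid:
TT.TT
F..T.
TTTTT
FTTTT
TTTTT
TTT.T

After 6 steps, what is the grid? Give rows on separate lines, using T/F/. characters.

Step 1: 4 trees catch fire, 2 burn out
  FT.TT
  ...T.
  FTTTT
  .FTTT
  FTTTT
  TTT.T
Step 2: 5 trees catch fire, 4 burn out
  .F.TT
  ...T.
  .FTTT
  ..FTT
  .FTTT
  FTT.T
Step 3: 4 trees catch fire, 5 burn out
  ...TT
  ...T.
  ..FTT
  ...FT
  ..FTT
  .FT.T
Step 4: 4 trees catch fire, 4 burn out
  ...TT
  ...T.
  ...FT
  ....F
  ...FT
  ..F.T
Step 5: 3 trees catch fire, 4 burn out
  ...TT
  ...F.
  ....F
  .....
  ....F
  ....T
Step 6: 2 trees catch fire, 3 burn out
  ...FT
  .....
  .....
  .....
  .....
  ....F

...FT
.....
.....
.....
.....
....F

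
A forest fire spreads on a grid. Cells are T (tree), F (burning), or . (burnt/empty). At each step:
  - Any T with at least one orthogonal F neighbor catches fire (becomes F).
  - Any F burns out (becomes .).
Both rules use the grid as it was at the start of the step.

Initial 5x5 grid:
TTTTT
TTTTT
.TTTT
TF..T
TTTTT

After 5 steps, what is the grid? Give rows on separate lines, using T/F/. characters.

Step 1: 3 trees catch fire, 1 burn out
  TTTTT
  TTTTT
  .FTTT
  F...T
  TFTTT
Step 2: 4 trees catch fire, 3 burn out
  TTTTT
  TFTTT
  ..FTT
  ....T
  F.FTT
Step 3: 5 trees catch fire, 4 burn out
  TFTTT
  F.FTT
  ...FT
  ....T
  ...FT
Step 4: 5 trees catch fire, 5 burn out
  F.FTT
  ...FT
  ....F
  ....T
  ....F
Step 5: 3 trees catch fire, 5 burn out
  ...FT
  ....F
  .....
  ....F
  .....

...FT
....F
.....
....F
.....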